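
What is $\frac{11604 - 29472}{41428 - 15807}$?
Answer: $- \frac{17868}{25621} \approx -0.6974$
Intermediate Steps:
$\frac{11604 - 29472}{41428 - 15807} = - \frac{17868}{25621}$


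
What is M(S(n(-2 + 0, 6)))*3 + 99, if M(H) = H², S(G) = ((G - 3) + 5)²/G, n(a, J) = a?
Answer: 99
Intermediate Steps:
S(G) = (2 + G)²/G (S(G) = ((-3 + G) + 5)²/G = (2 + G)²/G)
M(S(n(-2 + 0, 6)))*3 + 99 = ((2 + (-2 + 0))²/(-2 + 0))²*3 + 99 = ((2 - 2)²/(-2))²*3 + 99 = (-½*0²)²*3 + 99 = (-½*0)²*3 + 99 = 0²*3 + 99 = 0*3 + 99 = 0 + 99 = 99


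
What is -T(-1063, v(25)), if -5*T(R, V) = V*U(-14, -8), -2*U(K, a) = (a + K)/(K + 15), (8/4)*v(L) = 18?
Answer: 99/5 ≈ 19.800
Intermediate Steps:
v(L) = 9 (v(L) = (½)*18 = 9)
U(K, a) = -(K + a)/(2*(15 + K)) (U(K, a) = -(a + K)/(2*(K + 15)) = -(K + a)/(2*(15 + K)))
T(R, V) = -11*V/5 (T(R, V) = -V*(-1*(-14) - 1*(-8))/(2*(15 - 14))/5 = -V*(½)*(14 + 8)/1/5 = -V*(½)*1*22/5 = -V*11/5 = -11*V/5)
-T(-1063, v(25)) = -(-11)*9/5 = -1*(-99/5) = 99/5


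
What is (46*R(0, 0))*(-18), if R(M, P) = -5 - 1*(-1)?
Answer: 3312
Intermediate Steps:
R(M, P) = -4 (R(M, P) = -5 + 1 = -4)
(46*R(0, 0))*(-18) = (46*(-4))*(-18) = -184*(-18) = 3312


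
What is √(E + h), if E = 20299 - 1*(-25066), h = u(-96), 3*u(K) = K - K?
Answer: √45365 ≈ 212.99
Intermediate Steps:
u(K) = 0 (u(K) = (K - K)/3 = (⅓)*0 = 0)
h = 0
E = 45365 (E = 20299 + 25066 = 45365)
√(E + h) = √(45365 + 0) = √45365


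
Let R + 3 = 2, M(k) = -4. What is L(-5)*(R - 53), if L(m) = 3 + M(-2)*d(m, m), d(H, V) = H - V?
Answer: -162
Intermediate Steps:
R = -1 (R = -3 + 2 = -1)
L(m) = 3 (L(m) = 3 - 4*(m - m) = 3 - 4*0 = 3 + 0 = 3)
L(-5)*(R - 53) = 3*(-1 - 53) = 3*(-54) = -162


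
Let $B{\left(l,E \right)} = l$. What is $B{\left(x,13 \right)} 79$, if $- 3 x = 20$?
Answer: $- \frac{1580}{3} \approx -526.67$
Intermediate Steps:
$x = - \frac{20}{3}$ ($x = \left(- \frac{1}{3}\right) 20 = - \frac{20}{3} \approx -6.6667$)
$B{\left(x,13 \right)} 79 = \left(- \frac{20}{3}\right) 79 = - \frac{1580}{3}$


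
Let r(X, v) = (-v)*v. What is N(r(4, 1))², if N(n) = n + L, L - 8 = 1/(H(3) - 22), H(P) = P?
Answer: 17424/361 ≈ 48.266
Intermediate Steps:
r(X, v) = -v²
L = 151/19 (L = 8 + 1/(3 - 22) = 8 + 1/(-19) = 8 - 1/19 = 151/19 ≈ 7.9474)
N(n) = 151/19 + n (N(n) = n + 151/19 = 151/19 + n)
N(r(4, 1))² = (151/19 - 1*1²)² = (151/19 - 1*1)² = (151/19 - 1)² = (132/19)² = 17424/361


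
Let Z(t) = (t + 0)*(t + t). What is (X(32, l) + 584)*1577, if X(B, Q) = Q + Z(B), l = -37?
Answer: 4092315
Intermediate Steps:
Z(t) = 2*t² (Z(t) = t*(2*t) = 2*t²)
X(B, Q) = Q + 2*B²
(X(32, l) + 584)*1577 = ((-37 + 2*32²) + 584)*1577 = ((-37 + 2*1024) + 584)*1577 = ((-37 + 2048) + 584)*1577 = (2011 + 584)*1577 = 2595*1577 = 4092315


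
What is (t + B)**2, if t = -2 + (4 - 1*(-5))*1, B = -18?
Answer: 121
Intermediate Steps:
t = 7 (t = -2 + (4 + 5)*1 = -2 + 9*1 = -2 + 9 = 7)
(t + B)**2 = (7 - 18)**2 = (-11)**2 = 121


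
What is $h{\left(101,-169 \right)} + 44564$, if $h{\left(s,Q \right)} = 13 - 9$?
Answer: $44568$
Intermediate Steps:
$h{\left(s,Q \right)} = 4$
$h{\left(101,-169 \right)} + 44564 = 4 + 44564 = 44568$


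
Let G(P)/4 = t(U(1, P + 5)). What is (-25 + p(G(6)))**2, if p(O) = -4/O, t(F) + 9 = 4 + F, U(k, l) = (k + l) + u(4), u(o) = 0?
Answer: 30976/49 ≈ 632.16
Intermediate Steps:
U(k, l) = k + l (U(k, l) = (k + l) + 0 = k + l)
t(F) = -5 + F (t(F) = -9 + (4 + F) = -5 + F)
G(P) = 4 + 4*P (G(P) = 4*(-5 + (1 + (P + 5))) = 4*(-5 + (1 + (5 + P))) = 4*(-5 + (6 + P)) = 4*(1 + P) = 4 + 4*P)
(-25 + p(G(6)))**2 = (-25 - 4/(4 + 4*6))**2 = (-25 - 4/(4 + 24))**2 = (-25 - 4/28)**2 = (-25 - 4*1/28)**2 = (-25 - 1/7)**2 = (-176/7)**2 = 30976/49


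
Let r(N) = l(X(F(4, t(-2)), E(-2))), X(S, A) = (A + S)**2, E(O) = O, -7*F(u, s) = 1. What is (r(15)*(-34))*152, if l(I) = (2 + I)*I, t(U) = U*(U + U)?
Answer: -375584400/2401 ≈ -1.5643e+5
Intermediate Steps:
t(U) = 2*U**2 (t(U) = U*(2*U) = 2*U**2)
F(u, s) = -1/7 (F(u, s) = -1/7*1 = -1/7)
l(I) = I*(2 + I)
r(N) = 72675/2401 (r(N) = (-2 - 1/7)**2*(2 + (-2 - 1/7)**2) = (-15/7)**2*(2 + (-15/7)**2) = 225*(2 + 225/49)/49 = (225/49)*(323/49) = 72675/2401)
(r(15)*(-34))*152 = ((72675/2401)*(-34))*152 = -2470950/2401*152 = -375584400/2401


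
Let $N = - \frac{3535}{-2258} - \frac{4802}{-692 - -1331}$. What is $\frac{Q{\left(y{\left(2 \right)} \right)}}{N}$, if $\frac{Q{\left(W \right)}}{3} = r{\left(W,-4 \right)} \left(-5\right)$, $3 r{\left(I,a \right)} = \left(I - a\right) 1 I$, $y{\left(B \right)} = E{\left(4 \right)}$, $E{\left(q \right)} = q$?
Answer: $\frac{230857920}{8584051} \approx 26.894$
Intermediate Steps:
$N = - \frac{8584051}{1442862}$ ($N = \left(-3535\right) \left(- \frac{1}{2258}\right) - \frac{4802}{-692 + 1331} = \frac{3535}{2258} - \frac{4802}{639} = - \frac{8584051}{1442862} \approx -5.9493$)
$y{\left(B \right)} = 4$
$r{\left(I,a \right)} = \frac{I \left(I - a\right)}{3}$ ($r{\left(I,a \right)} = \frac{\left(I - a\right) 1 I}{3} = \frac{\left(I - a\right) I}{3} = \frac{I \left(I - a\right)}{3}$)
$Q{\left(W \right)} = - 5 W \left(4 + W\right)$ ($Q{\left(W \right)} = 3 \frac{W \left(W - -4\right)}{3} \left(-5\right) = 3 \frac{W \left(W + 4\right)}{3} \left(-5\right) = 3 \frac{W \left(4 + W\right)}{3} \left(-5\right) = 3 \left(- \frac{5 W \left(4 + W\right)}{3}\right) = - 5 W \left(4 + W\right)$)
$\frac{Q{\left(y{\left(2 \right)} \right)}}{N} = \frac{\left(-5\right) 4 \left(4 + 4\right)}{- \frac{8584051}{1442862}} = \left(-5\right) 4 \cdot 8 \left(- \frac{1442862}{8584051}\right) = \left(-160\right) \left(- \frac{1442862}{8584051}\right) = \frac{230857920}{8584051}$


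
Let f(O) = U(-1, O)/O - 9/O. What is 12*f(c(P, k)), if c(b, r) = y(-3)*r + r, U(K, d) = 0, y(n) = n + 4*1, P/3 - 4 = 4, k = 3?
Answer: -18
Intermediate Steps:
P = 24 (P = 12 + 3*4 = 12 + 12 = 24)
y(n) = 4 + n (y(n) = n + 4 = 4 + n)
c(b, r) = 2*r (c(b, r) = (4 - 3)*r + r = 1*r + r = r + r = 2*r)
f(O) = -9/O (f(O) = 0/O - 9/O = 0 - 9/O = -9/O)
12*f(c(P, k)) = 12*(-9/(2*3)) = 12*(-9/6) = 12*(-9*1/6) = 12*(-3/2) = -18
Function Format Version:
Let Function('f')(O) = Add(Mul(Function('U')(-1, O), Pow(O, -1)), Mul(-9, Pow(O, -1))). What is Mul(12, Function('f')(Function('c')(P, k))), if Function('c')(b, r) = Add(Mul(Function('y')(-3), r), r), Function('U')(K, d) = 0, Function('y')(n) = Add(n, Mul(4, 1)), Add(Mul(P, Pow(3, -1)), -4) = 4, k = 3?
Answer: -18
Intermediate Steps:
P = 24 (P = Add(12, Mul(3, 4)) = Add(12, 12) = 24)
Function('y')(n) = Add(4, n) (Function('y')(n) = Add(n, 4) = Add(4, n))
Function('c')(b, r) = Mul(2, r) (Function('c')(b, r) = Add(Mul(Add(4, -3), r), r) = Add(Mul(1, r), r) = Add(r, r) = Mul(2, r))
Function('f')(O) = Mul(-9, Pow(O, -1)) (Function('f')(O) = Add(Mul(0, Pow(O, -1)), Mul(-9, Pow(O, -1))) = Add(0, Mul(-9, Pow(O, -1))) = Mul(-9, Pow(O, -1)))
Mul(12, Function('f')(Function('c')(P, k))) = Mul(12, Mul(-9, Pow(Mul(2, 3), -1))) = Mul(12, Mul(-9, Pow(6, -1))) = Mul(12, Mul(-9, Rational(1, 6))) = Mul(12, Rational(-3, 2)) = -18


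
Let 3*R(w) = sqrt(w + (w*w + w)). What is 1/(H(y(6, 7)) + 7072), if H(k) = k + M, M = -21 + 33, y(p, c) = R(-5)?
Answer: 21252/150549163 - sqrt(15)/150549163 ≈ 0.00014114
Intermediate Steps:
R(w) = sqrt(w**2 + 2*w)/3 (R(w) = sqrt(w + (w*w + w))/3 = sqrt(w + (w**2 + w))/3 = sqrt(w + (w + w**2))/3 = sqrt(w**2 + 2*w)/3)
y(p, c) = sqrt(15)/3 (y(p, c) = sqrt(-5*(2 - 5))/3 = sqrt(-5*(-3))/3 = sqrt(15)/3)
M = 12
H(k) = 12 + k (H(k) = k + 12 = 12 + k)
1/(H(y(6, 7)) + 7072) = 1/((12 + sqrt(15)/3) + 7072) = 1/(7084 + sqrt(15)/3)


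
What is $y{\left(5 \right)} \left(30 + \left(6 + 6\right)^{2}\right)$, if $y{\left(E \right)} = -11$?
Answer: $-1914$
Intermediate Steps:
$y{\left(5 \right)} \left(30 + \left(6 + 6\right)^{2}\right) = - 11 \left(30 + \left(6 + 6\right)^{2}\right) = - 11 \left(30 + 12^{2}\right) = - 11 \left(30 + 144\right) = \left(-11\right) 174 = -1914$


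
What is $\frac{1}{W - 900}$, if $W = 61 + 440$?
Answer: $- \frac{1}{399} \approx -0.0025063$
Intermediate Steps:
$W = 501$
$\frac{1}{W - 900} = \frac{1}{501 - 900} = \frac{1}{-399} = - \frac{1}{399}$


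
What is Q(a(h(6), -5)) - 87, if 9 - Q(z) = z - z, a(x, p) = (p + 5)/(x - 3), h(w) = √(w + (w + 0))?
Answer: -78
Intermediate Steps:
h(w) = √2*√w (h(w) = √(w + w) = √(2*w) = √2*√w)
a(x, p) = (5 + p)/(-3 + x)
Q(z) = 9 (Q(z) = 9 - (z - z) = 9 - 1*0 = 9 + 0 = 9)
Q(a(h(6), -5)) - 87 = 9 - 87 = -78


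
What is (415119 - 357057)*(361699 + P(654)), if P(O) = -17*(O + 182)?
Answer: 20175790194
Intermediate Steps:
P(O) = -3094 - 17*O (P(O) = -17*(182 + O) = -3094 - 17*O)
(415119 - 357057)*(361699 + P(654)) = (415119 - 357057)*(361699 + (-3094 - 17*654)) = 58062*(361699 + (-3094 - 11118)) = 58062*(361699 - 14212) = 58062*347487 = 20175790194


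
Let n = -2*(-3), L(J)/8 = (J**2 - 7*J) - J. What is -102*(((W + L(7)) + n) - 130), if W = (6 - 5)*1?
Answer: 18258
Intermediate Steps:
L(J) = -64*J + 8*J**2 (L(J) = 8*((J**2 - 7*J) - J) = 8*(J**2 - 8*J) = -64*J + 8*J**2)
n = 6
W = 1 (W = 1*1 = 1)
-102*(((W + L(7)) + n) - 130) = -102*(((1 + 8*7*(-8 + 7)) + 6) - 130) = -102*(((1 + 8*7*(-1)) + 6) - 130) = -102*(((1 - 56) + 6) - 130) = -102*((-55 + 6) - 130) = -102*(-49 - 130) = -102*(-179) = 18258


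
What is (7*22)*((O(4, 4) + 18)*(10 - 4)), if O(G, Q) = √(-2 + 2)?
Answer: 16632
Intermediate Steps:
O(G, Q) = 0 (O(G, Q) = √0 = 0)
(7*22)*((O(4, 4) + 18)*(10 - 4)) = (7*22)*((0 + 18)*(10 - 4)) = 154*(18*6) = 154*108 = 16632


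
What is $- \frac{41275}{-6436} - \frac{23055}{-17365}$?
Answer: $\frac{173024471}{22352228} \approx 7.7408$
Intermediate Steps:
$- \frac{41275}{-6436} - \frac{23055}{-17365} = \left(-41275\right) \left(- \frac{1}{6436}\right) - - \frac{4611}{3473} = \frac{41275}{6436} + \frac{4611}{3473} = \frac{173024471}{22352228}$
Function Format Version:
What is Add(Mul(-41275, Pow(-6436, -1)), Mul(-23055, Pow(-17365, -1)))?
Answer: Rational(173024471, 22352228) ≈ 7.7408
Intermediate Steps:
Add(Mul(-41275, Pow(-6436, -1)), Mul(-23055, Pow(-17365, -1))) = Add(Mul(-41275, Rational(-1, 6436)), Mul(-23055, Rational(-1, 17365))) = Add(Rational(41275, 6436), Rational(4611, 3473)) = Rational(173024471, 22352228)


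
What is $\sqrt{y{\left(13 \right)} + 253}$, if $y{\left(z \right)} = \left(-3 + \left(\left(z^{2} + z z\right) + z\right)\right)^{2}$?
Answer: $\sqrt{121357} \approx 348.36$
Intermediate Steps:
$y{\left(z \right)} = \left(-3 + z + 2 z^{2}\right)^{2}$ ($y{\left(z \right)} = \left(-3 + \left(\left(z^{2} + z^{2}\right) + z\right)\right)^{2} = \left(-3 + \left(2 z^{2} + z\right)\right)^{2} = \left(-3 + \left(z + 2 z^{2}\right)\right)^{2} = \left(-3 + z + 2 z^{2}\right)^{2}$)
$\sqrt{y{\left(13 \right)} + 253} = \sqrt{\left(-3 + 13 + 2 \cdot 13^{2}\right)^{2} + 253} = \sqrt{\left(-3 + 13 + 2 \cdot 169\right)^{2} + 253} = \sqrt{\left(-3 + 13 + 338\right)^{2} + 253} = \sqrt{348^{2} + 253} = \sqrt{121104 + 253} = \sqrt{121357}$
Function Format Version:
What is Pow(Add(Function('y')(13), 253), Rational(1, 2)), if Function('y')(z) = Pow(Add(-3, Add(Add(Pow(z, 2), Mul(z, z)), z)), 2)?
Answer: Pow(121357, Rational(1, 2)) ≈ 348.36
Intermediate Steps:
Function('y')(z) = Pow(Add(-3, z, Mul(2, Pow(z, 2))), 2) (Function('y')(z) = Pow(Add(-3, Add(Add(Pow(z, 2), Pow(z, 2)), z)), 2) = Pow(Add(-3, Add(Mul(2, Pow(z, 2)), z)), 2) = Pow(Add(-3, Add(z, Mul(2, Pow(z, 2)))), 2) = Pow(Add(-3, z, Mul(2, Pow(z, 2))), 2))
Pow(Add(Function('y')(13), 253), Rational(1, 2)) = Pow(Add(Pow(Add(-3, 13, Mul(2, Pow(13, 2))), 2), 253), Rational(1, 2)) = Pow(Add(Pow(Add(-3, 13, Mul(2, 169)), 2), 253), Rational(1, 2)) = Pow(Add(Pow(Add(-3, 13, 338), 2), 253), Rational(1, 2)) = Pow(Add(Pow(348, 2), 253), Rational(1, 2)) = Pow(Add(121104, 253), Rational(1, 2)) = Pow(121357, Rational(1, 2))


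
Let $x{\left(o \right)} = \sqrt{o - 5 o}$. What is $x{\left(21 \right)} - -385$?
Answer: $385 + 2 i \sqrt{21} \approx 385.0 + 9.1651 i$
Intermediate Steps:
$x{\left(o \right)} = 2 \sqrt{- o}$ ($x{\left(o \right)} = \sqrt{- 4 o} = 2 \sqrt{- o}$)
$x{\left(21 \right)} - -385 = 2 \sqrt{\left(-1\right) 21} - -385 = 2 \sqrt{-21} + 385 = 2 i \sqrt{21} + 385 = 385 + 2 i \sqrt{21}$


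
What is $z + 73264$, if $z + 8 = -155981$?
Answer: $-82725$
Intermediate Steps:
$z = -155989$ ($z = -8 - 155981 = -155989$)
$z + 73264 = -155989 + 73264 = -82725$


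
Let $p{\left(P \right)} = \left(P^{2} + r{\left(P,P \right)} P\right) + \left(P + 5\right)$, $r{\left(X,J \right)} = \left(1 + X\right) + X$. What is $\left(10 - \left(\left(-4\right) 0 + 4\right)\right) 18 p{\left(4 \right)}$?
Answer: $6588$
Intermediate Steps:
$r{\left(X,J \right)} = 1 + 2 X$
$p{\left(P \right)} = 5 + P + P^{2} + P \left(1 + 2 P\right)$ ($p{\left(P \right)} = \left(P^{2} + \left(1 + 2 P\right) P\right) + \left(P + 5\right) = \left(P^{2} + P \left(1 + 2 P\right)\right) + \left(5 + P\right) = 5 + P + P^{2} + P \left(1 + 2 P\right)$)
$\left(10 - \left(\left(-4\right) 0 + 4\right)\right) 18 p{\left(4 \right)} = \left(10 - \left(\left(-4\right) 0 + 4\right)\right) 18 \left(5 + 2 \cdot 4 + 3 \cdot 4^{2}\right) = \left(10 - \left(0 + 4\right)\right) 18 \left(5 + 8 + 3 \cdot 16\right) = \left(10 - 4\right) 18 \left(5 + 8 + 48\right) = \left(10 - 4\right) 18 \cdot 61 = 6 \cdot 18 \cdot 61 = 108 \cdot 61 = 6588$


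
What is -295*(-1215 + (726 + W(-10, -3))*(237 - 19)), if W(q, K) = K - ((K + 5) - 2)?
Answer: -46137705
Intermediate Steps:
W(q, K) = -3 (W(q, K) = K - ((5 + K) - 2) = K - (3 + K) = K + (-3 - K) = -3)
-295*(-1215 + (726 + W(-10, -3))*(237 - 19)) = -295*(-1215 + (726 - 3)*(237 - 19)) = -295*(-1215 + 723*218) = -295*(-1215 + 157614) = -295*156399 = -46137705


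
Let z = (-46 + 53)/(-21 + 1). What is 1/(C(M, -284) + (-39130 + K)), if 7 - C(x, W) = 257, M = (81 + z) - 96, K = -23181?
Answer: -1/62561 ≈ -1.5984e-5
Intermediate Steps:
z = -7/20 (z = 7/(-20) = 7*(-1/20) = -7/20 ≈ -0.35000)
M = -307/20 (M = (81 - 7/20) - 96 = 1613/20 - 96 = -307/20 ≈ -15.350)
C(x, W) = -250 (C(x, W) = 7 - 1*257 = 7 - 257 = -250)
1/(C(M, -284) + (-39130 + K)) = 1/(-250 + (-39130 - 23181)) = 1/(-250 - 62311) = 1/(-62561) = -1/62561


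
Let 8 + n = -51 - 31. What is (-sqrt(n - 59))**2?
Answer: -149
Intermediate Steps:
n = -90 (n = -8 + (-51 - 31) = -8 - 82 = -90)
(-sqrt(n - 59))**2 = (-sqrt(-90 - 59))**2 = (-sqrt(-149))**2 = (-I*sqrt(149))**2 = -149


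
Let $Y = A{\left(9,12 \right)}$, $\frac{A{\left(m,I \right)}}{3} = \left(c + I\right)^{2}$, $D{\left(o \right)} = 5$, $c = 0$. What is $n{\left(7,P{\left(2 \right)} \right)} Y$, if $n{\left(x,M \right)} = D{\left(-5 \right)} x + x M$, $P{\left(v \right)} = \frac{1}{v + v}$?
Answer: $15876$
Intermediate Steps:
$P{\left(v \right)} = \frac{1}{2 v}$
$A{\left(m,I \right)} = 3 I^{2}$ ($A{\left(m,I \right)} = 3 \left(0 + I\right)^{2} = 3 I^{2}$)
$Y = 432$ ($Y = 3 \cdot 12^{2} = 3 \cdot 144 = 432$)
$n{\left(x,M \right)} = 5 x + M x$ ($n{\left(x,M \right)} = 5 x + x M = 5 x + M x$)
$n{\left(7,P{\left(2 \right)} \right)} Y = 7 \left(5 + \frac{1}{2 \cdot 2}\right) 432 = 7 \left(5 + \frac{1}{2} \cdot \frac{1}{2}\right) 432 = 7 \left(5 + \frac{1}{4}\right) 432 = 7 \cdot \frac{21}{4} \cdot 432 = \frac{147}{4} \cdot 432 = 15876$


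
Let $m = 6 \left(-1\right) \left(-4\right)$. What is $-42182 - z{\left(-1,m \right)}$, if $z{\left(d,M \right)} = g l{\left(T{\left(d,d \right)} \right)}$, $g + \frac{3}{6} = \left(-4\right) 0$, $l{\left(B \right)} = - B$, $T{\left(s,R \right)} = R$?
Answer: $- \frac{84363}{2} \approx -42182.0$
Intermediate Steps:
$g = - \frac{1}{2}$ ($g = - \frac{1}{2} - 0 = - \frac{1}{2} + 0 = - \frac{1}{2} \approx -0.5$)
$m = 24$ ($m = \left(-6\right) \left(-4\right) = 24$)
$z{\left(d,M \right)} = \frac{d}{2}$ ($z{\left(d,M \right)} = - \frac{\left(-1\right) d}{2} = \frac{d}{2}$)
$-42182 - z{\left(-1,m \right)} = -42182 - \frac{1}{2} \left(-1\right) = -42182 - - \frac{1}{2} = -42182 + \frac{1}{2} = - \frac{84363}{2}$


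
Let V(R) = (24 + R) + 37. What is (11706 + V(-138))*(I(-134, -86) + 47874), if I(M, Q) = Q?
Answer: 555726652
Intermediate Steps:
V(R) = 61 + R
(11706 + V(-138))*(I(-134, -86) + 47874) = (11706 + (61 - 138))*(-86 + 47874) = (11706 - 77)*47788 = 11629*47788 = 555726652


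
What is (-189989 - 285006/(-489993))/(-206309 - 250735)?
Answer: 10343666119/24883151188 ≈ 0.41569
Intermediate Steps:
(-189989 - 285006/(-489993))/(-206309 - 250735) = (-189989 - 285006*(-1/489993))/(-457044) = (-189989 + 95002/163331)*(-1/457044) = -31030998357/163331*(-1/457044) = 10343666119/24883151188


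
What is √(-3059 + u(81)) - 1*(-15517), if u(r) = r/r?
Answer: 15517 + I*√3058 ≈ 15517.0 + 55.299*I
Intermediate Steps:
u(r) = 1
√(-3059 + u(81)) - 1*(-15517) = √(-3059 + 1) - 1*(-15517) = √(-3058) + 15517 = I*√3058 + 15517 = 15517 + I*√3058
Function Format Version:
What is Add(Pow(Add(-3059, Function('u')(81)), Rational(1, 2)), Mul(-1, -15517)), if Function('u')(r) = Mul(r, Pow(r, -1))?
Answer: Add(15517, Mul(I, Pow(3058, Rational(1, 2)))) ≈ Add(15517., Mul(55.299, I))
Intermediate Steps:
Function('u')(r) = 1
Add(Pow(Add(-3059, Function('u')(81)), Rational(1, 2)), Mul(-1, -15517)) = Add(Pow(Add(-3059, 1), Rational(1, 2)), Mul(-1, -15517)) = Add(Pow(-3058, Rational(1, 2)), 15517) = Add(Mul(I, Pow(3058, Rational(1, 2))), 15517) = Add(15517, Mul(I, Pow(3058, Rational(1, 2))))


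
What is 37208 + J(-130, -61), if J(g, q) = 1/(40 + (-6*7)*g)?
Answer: 204644001/5500 ≈ 37208.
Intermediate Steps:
J(g, q) = 1/(40 - 42*g)
37208 + J(-130, -61) = 37208 - 1/(-40 + 42*(-130)) = 37208 - 1/(-40 - 5460) = 37208 - 1/(-5500) = 37208 - 1*(-1/5500) = 37208 + 1/5500 = 204644001/5500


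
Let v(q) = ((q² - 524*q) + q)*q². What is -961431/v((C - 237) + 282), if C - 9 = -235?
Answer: -961431/4174537664 ≈ -0.00023031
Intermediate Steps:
C = -226 (C = 9 - 235 = -226)
v(q) = q²*(q² - 523*q) (v(q) = (q² - 523*q)*q² = q²*(q² - 523*q))
-961431/v((C - 237) + 282) = -961431*1/((-523 + ((-226 - 237) + 282))*((-226 - 237) + 282)³) = -961431*1/((-523 + (-463 + 282))*(-463 + 282)³) = -961431*(-1/(5929741*(-523 - 181))) = -961431/((-5929741*(-704))) = -961431/4174537664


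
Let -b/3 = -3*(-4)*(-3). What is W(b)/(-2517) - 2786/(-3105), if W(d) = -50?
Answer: 2389204/2605095 ≈ 0.91713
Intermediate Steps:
b = 108 (b = -3*(-3*(-4))*(-3) = -36*(-3) = -3*(-36) = 108)
W(b)/(-2517) - 2786/(-3105) = -50/(-2517) - 2786/(-3105) = -50*(-1/2517) - 2786*(-1/3105) = 50/2517 + 2786/3105 = 2389204/2605095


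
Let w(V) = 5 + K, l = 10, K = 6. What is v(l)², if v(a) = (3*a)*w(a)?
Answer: 108900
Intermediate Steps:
w(V) = 11 (w(V) = 5 + 6 = 11)
v(a) = 33*a (v(a) = (3*a)*11 = 33*a)
v(l)² = (33*10)² = 330² = 108900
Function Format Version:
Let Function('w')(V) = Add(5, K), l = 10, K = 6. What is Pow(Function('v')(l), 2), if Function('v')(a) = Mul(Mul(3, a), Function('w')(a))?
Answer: 108900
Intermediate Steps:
Function('w')(V) = 11 (Function('w')(V) = Add(5, 6) = 11)
Function('v')(a) = Mul(33, a) (Function('v')(a) = Mul(Mul(3, a), 11) = Mul(33, a))
Pow(Function('v')(l), 2) = Pow(Mul(33, 10), 2) = Pow(330, 2) = 108900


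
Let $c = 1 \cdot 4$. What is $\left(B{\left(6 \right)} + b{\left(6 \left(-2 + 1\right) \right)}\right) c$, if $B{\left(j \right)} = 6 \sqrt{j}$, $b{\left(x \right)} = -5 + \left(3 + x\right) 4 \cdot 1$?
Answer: $-68 + 24 \sqrt{6} \approx -9.2122$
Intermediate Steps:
$c = 4$
$b{\left(x \right)} = 7 + 4 x$ ($b{\left(x \right)} = -5 + \left(12 + 4 x\right) 1 = -5 + \left(12 + 4 x\right) = 7 + 4 x$)
$\left(B{\left(6 \right)} + b{\left(6 \left(-2 + 1\right) \right)}\right) c = \left(6 \sqrt{6} + \left(7 + 4 \cdot 6 \left(-2 + 1\right)\right)\right) 4 = \left(6 \sqrt{6} + \left(7 + 4 \cdot 6 \left(-1\right)\right)\right) 4 = \left(6 \sqrt{6} + \left(7 + 4 \left(-6\right)\right)\right) 4 = \left(6 \sqrt{6} + \left(7 - 24\right)\right) 4 = \left(6 \sqrt{6} - 17\right) 4 = \left(-17 + 6 \sqrt{6}\right) 4 = -68 + 24 \sqrt{6}$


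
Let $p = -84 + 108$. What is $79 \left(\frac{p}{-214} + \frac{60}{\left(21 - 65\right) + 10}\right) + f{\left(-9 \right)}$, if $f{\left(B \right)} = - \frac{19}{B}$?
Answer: $- \frac{2392793}{16371} \approx -146.16$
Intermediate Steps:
$p = 24$
$79 \left(\frac{p}{-214} + \frac{60}{\left(21 - 65\right) + 10}\right) + f{\left(-9 \right)} = 79 \left(\frac{24}{-214} + \frac{60}{\left(21 - 65\right) + 10}\right) - \frac{19}{-9} = 79 \left(24 \left(- \frac{1}{214}\right) + \frac{60}{-44 + 10}\right) - - \frac{19}{9} = 79 \left(- \frac{12}{107} + \frac{60}{-34}\right) + \frac{19}{9} = 79 \left(- \frac{12}{107} + 60 \left(- \frac{1}{34}\right)\right) + \frac{19}{9} = 79 \left(- \frac{12}{107} - \frac{30}{17}\right) + \frac{19}{9} = 79 \left(- \frac{3414}{1819}\right) + \frac{19}{9} = - \frac{269706}{1819} + \frac{19}{9} = - \frac{2392793}{16371}$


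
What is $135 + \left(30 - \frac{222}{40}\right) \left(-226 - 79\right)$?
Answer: $- \frac{29289}{4} \approx -7322.3$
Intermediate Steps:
$135 + \left(30 - \frac{222}{40}\right) \left(-226 - 79\right) = 135 + \left(30 - \frac{111}{20}\right) \left(-226 - 79\right) = 135 + \left(30 - \frac{111}{20}\right) \left(-305\right) = 135 + \frac{489}{20} \left(-305\right) = 135 - \frac{29829}{4} = - \frac{29289}{4}$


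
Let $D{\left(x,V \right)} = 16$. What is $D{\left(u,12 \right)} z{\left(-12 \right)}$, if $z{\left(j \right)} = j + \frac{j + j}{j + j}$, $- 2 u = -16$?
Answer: $-176$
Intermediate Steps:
$u = 8$ ($u = \left(- \frac{1}{2}\right) \left(-16\right) = 8$)
$z{\left(j \right)} = 1 + j$ ($z{\left(j \right)} = j + \frac{2 j}{2 j} = j + 2 j \frac{1}{2 j} = j + 1 = 1 + j$)
$D{\left(u,12 \right)} z{\left(-12 \right)} = 16 \left(1 - 12\right) = 16 \left(-11\right) = -176$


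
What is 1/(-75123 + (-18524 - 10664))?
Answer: -1/104311 ≈ -9.5867e-6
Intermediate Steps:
1/(-75123 + (-18524 - 10664)) = 1/(-75123 - 29188) = 1/(-104311) = -1/104311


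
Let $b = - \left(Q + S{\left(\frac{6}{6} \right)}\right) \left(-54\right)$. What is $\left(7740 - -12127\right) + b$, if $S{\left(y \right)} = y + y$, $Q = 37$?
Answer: $21973$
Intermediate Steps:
$S{\left(y \right)} = 2 y$
$b = 2106$ ($b = - \left(37 + 2 \cdot \frac{6}{6}\right) \left(-54\right) = - \left(37 + 2 \cdot 6 \cdot \frac{1}{6}\right) \left(-54\right) = - \left(37 + 2 \cdot 1\right) \left(-54\right) = - \left(37 + 2\right) \left(-54\right) = - 39 \left(-54\right) = \left(-1\right) \left(-2106\right) = 2106$)
$\left(7740 - -12127\right) + b = \left(7740 - -12127\right) + 2106 = \left(7740 + 12127\right) + 2106 = 19867 + 2106 = 21973$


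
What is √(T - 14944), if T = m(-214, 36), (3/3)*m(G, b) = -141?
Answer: I*√15085 ≈ 122.82*I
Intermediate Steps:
m(G, b) = -141
T = -141
√(T - 14944) = √(-141 - 14944) = √(-15085) = I*√15085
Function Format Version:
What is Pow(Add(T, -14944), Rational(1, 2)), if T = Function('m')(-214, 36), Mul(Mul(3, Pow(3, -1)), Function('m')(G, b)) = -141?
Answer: Mul(I, Pow(15085, Rational(1, 2))) ≈ Mul(122.82, I)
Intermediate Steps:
Function('m')(G, b) = -141
T = -141
Pow(Add(T, -14944), Rational(1, 2)) = Pow(Add(-141, -14944), Rational(1, 2)) = Pow(-15085, Rational(1, 2)) = Mul(I, Pow(15085, Rational(1, 2)))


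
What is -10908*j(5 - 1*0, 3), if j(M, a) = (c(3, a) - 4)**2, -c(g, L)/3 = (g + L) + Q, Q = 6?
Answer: -17452800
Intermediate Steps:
c(g, L) = -18 - 3*L - 3*g (c(g, L) = -3*((g + L) + 6) = -3*((L + g) + 6) = -3*(6 + L + g) = -18 - 3*L - 3*g)
j(M, a) = (-31 - 3*a)**2 (j(M, a) = ((-18 - 3*a - 3*3) - 4)**2 = ((-18 - 3*a - 9) - 4)**2 = ((-27 - 3*a) - 4)**2 = (-31 - 3*a)**2)
-10908*j(5 - 1*0, 3) = -10908*(31 + 3*3)**2 = -10908*(31 + 9)**2 = -10908*40**2 = -10908*1600 = -17452800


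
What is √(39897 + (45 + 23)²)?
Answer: 211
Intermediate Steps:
√(39897 + (45 + 23)²) = √(39897 + 68²) = √(39897 + 4624) = √44521 = 211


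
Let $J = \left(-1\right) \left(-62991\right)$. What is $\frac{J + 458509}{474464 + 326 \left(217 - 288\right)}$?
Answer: $\frac{37250}{32237} \approx 1.1555$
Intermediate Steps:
$J = 62991$
$\frac{J + 458509}{474464 + 326 \left(217 - 288\right)} = \frac{62991 + 458509}{474464 + 326 \left(217 - 288\right)} = \frac{521500}{474464 + 326 \left(-71\right)} = \frac{521500}{474464 - 23146} = \frac{521500}{451318} = 521500 \cdot \frac{1}{451318} = \frac{37250}{32237}$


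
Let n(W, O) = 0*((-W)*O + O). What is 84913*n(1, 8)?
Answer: 0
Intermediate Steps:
n(W, O) = 0 (n(W, O) = 0*(-O*W + O) = 0*(O - O*W) = 0)
84913*n(1, 8) = 84913*0 = 0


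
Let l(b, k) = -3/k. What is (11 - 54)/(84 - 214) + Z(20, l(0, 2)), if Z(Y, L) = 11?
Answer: 1473/130 ≈ 11.331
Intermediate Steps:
(11 - 54)/(84 - 214) + Z(20, l(0, 2)) = (11 - 54)/(84 - 214) + 11 = -43/(-130) + 11 = -43*(-1/130) + 11 = 43/130 + 11 = 1473/130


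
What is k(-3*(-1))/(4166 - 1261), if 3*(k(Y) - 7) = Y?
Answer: 8/2905 ≈ 0.0027539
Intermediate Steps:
k(Y) = 7 + Y/3
k(-3*(-1))/(4166 - 1261) = (7 + (-3*(-1))/3)/(4166 - 1261) = (7 + (⅓)*3)/2905 = (7 + 1)/2905 = (1/2905)*8 = 8/2905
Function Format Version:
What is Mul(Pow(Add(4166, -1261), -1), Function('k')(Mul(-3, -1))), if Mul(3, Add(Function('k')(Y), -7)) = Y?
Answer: Rational(8, 2905) ≈ 0.0027539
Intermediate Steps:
Function('k')(Y) = Add(7, Mul(Rational(1, 3), Y))
Mul(Pow(Add(4166, -1261), -1), Function('k')(Mul(-3, -1))) = Mul(Pow(Add(4166, -1261), -1), Add(7, Mul(Rational(1, 3), Mul(-3, -1)))) = Mul(Pow(2905, -1), Add(7, Mul(Rational(1, 3), 3))) = Mul(Rational(1, 2905), Add(7, 1)) = Mul(Rational(1, 2905), 8) = Rational(8, 2905)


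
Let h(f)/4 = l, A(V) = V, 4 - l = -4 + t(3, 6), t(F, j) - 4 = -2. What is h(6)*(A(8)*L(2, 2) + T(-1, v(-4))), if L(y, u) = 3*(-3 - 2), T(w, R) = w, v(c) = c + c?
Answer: -2904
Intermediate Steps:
t(F, j) = 2 (t(F, j) = 4 - 2 = 2)
v(c) = 2*c
L(y, u) = -15 (L(y, u) = 3*(-5) = -15)
l = 6 (l = 4 - (-4 + 2) = 4 - 1*(-2) = 4 + 2 = 6)
h(f) = 24 (h(f) = 4*6 = 24)
h(6)*(A(8)*L(2, 2) + T(-1, v(-4))) = 24*(8*(-15) - 1) = 24*(-120 - 1) = 24*(-121) = -2904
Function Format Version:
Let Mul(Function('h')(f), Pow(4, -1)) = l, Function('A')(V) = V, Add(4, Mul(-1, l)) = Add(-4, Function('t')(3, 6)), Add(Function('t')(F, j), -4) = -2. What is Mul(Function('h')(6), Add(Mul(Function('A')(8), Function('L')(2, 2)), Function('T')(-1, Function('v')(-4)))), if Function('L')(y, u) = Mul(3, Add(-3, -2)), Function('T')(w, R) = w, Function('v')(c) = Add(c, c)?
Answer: -2904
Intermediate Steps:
Function('t')(F, j) = 2 (Function('t')(F, j) = Add(4, -2) = 2)
Function('v')(c) = Mul(2, c)
Function('L')(y, u) = -15 (Function('L')(y, u) = Mul(3, -5) = -15)
l = 6 (l = Add(4, Mul(-1, Add(-4, 2))) = Add(4, Mul(-1, -2)) = Add(4, 2) = 6)
Function('h')(f) = 24 (Function('h')(f) = Mul(4, 6) = 24)
Mul(Function('h')(6), Add(Mul(Function('A')(8), Function('L')(2, 2)), Function('T')(-1, Function('v')(-4)))) = Mul(24, Add(Mul(8, -15), -1)) = Mul(24, Add(-120, -1)) = Mul(24, -121) = -2904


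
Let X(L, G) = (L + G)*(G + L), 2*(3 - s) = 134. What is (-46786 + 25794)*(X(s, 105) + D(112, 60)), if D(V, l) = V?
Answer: -37638656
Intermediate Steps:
s = -64 (s = 3 - 1/2*134 = 3 - 67 = -64)
X(L, G) = (G + L)**2 (X(L, G) = (G + L)*(G + L) = (G + L)**2)
(-46786 + 25794)*(X(s, 105) + D(112, 60)) = (-46786 + 25794)*((105 - 64)**2 + 112) = -20992*(41**2 + 112) = -20992*(1681 + 112) = -20992*1793 = -37638656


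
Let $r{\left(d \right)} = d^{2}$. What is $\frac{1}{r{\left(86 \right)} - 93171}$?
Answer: $- \frac{1}{85775} \approx -1.1658 \cdot 10^{-5}$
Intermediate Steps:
$\frac{1}{r{\left(86 \right)} - 93171} = \frac{1}{86^{2} - 93171} = \frac{1}{7396 - 93171} = \frac{1}{-85775} = - \frac{1}{85775}$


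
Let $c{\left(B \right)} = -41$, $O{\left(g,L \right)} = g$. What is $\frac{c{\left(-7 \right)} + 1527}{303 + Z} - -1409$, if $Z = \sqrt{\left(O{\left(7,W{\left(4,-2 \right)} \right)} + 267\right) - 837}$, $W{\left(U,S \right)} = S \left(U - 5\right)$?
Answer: $\frac{65301203}{46186} - \frac{743 i \sqrt{563}}{46186} \approx 1413.9 - 0.38171 i$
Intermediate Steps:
$W{\left(U,S \right)} = S \left(-5 + U\right)$
$Z = i \sqrt{563}$ ($Z = \sqrt{\left(7 + 267\right) - 837} = \sqrt{274 - 837} = \sqrt{-563} = i \sqrt{563} \approx 23.728 i$)
$\frac{c{\left(-7 \right)} + 1527}{303 + Z} - -1409 = \frac{-41 + 1527}{303 + i \sqrt{563}} - -1409 = \frac{1486}{303 + i \sqrt{563}} + 1409 = 1409 + \frac{1486}{303 + i \sqrt{563}}$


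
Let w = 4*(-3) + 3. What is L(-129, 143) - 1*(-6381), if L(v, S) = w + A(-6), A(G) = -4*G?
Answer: 6396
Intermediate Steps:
w = -9 (w = -12 + 3 = -9)
L(v, S) = 15 (L(v, S) = -9 - 4*(-6) = -9 + 24 = 15)
L(-129, 143) - 1*(-6381) = 15 - 1*(-6381) = 15 + 6381 = 6396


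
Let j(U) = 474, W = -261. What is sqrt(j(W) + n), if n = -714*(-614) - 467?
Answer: 7*sqrt(8947) ≈ 662.12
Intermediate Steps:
n = 437929 (n = 438396 - 467 = 437929)
sqrt(j(W) + n) = sqrt(474 + 437929) = sqrt(438403) = 7*sqrt(8947)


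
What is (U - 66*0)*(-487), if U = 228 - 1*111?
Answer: -56979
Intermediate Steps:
U = 117 (U = 228 - 111 = 117)
(U - 66*0)*(-487) = (117 - 66*0)*(-487) = (117 + 0)*(-487) = 117*(-487) = -56979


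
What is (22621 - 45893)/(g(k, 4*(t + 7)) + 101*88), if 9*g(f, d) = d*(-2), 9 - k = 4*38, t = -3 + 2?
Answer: -8727/3331 ≈ -2.6199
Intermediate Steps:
t = -1
k = -143 (k = 9 - 4*38 = 9 - 1*152 = 9 - 152 = -143)
g(f, d) = -2*d/9 (g(f, d) = (d*(-2))/9 = (-2*d)/9 = -2*d/9)
(22621 - 45893)/(g(k, 4*(t + 7)) + 101*88) = (22621 - 45893)/(-8*(-1 + 7)/9 + 101*88) = -23272/(-8*6/9 + 8888) = -23272/(-2/9*24 + 8888) = -23272/(-16/3 + 8888) = -23272/26648/3 = -23272*3/26648 = -8727/3331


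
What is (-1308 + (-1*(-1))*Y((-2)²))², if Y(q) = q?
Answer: 1700416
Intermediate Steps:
(-1308 + (-1*(-1))*Y((-2)²))² = (-1308 - 1*(-1)*(-2)²)² = (-1308 + 1*4)² = (-1308 + 4)² = (-1304)² = 1700416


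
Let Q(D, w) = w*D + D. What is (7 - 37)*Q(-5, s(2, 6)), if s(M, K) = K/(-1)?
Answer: -750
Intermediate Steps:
s(M, K) = -K (s(M, K) = K*(-1) = -K)
Q(D, w) = D + D*w (Q(D, w) = D*w + D = D + D*w)
(7 - 37)*Q(-5, s(2, 6)) = (7 - 37)*(-5*(1 - 1*6)) = -(-150)*(1 - 6) = -(-150)*(-5) = -30*25 = -750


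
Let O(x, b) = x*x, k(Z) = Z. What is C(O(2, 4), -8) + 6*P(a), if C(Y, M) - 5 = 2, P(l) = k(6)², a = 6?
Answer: 223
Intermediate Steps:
O(x, b) = x²
P(l) = 36 (P(l) = 6² = 36)
C(Y, M) = 7 (C(Y, M) = 5 + 2 = 7)
C(O(2, 4), -8) + 6*P(a) = 7 + 6*36 = 7 + 216 = 223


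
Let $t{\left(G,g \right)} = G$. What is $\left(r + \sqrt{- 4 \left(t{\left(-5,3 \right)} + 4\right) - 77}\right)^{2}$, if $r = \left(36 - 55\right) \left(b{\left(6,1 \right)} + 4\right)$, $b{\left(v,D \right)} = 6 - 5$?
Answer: $\left(95 - i \sqrt{73}\right)^{2} \approx 8952.0 - 1623.4 i$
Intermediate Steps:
$b{\left(v,D \right)} = 1$
$r = -95$ ($r = \left(36 - 55\right) \left(1 + 4\right) = \left(-19\right) 5 = -95$)
$\left(r + \sqrt{- 4 \left(t{\left(-5,3 \right)} + 4\right) - 77}\right)^{2} = \left(-95 + \sqrt{- 4 \left(-5 + 4\right) - 77}\right)^{2} = \left(-95 + \sqrt{\left(-4\right) \left(-1\right) - 77}\right)^{2} = \left(-95 + \sqrt{4 - 77}\right)^{2} = \left(-95 + \sqrt{-73}\right)^{2} = \left(-95 + i \sqrt{73}\right)^{2}$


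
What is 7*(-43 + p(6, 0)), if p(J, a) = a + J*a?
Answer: -301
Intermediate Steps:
7*(-43 + p(6, 0)) = 7*(-43 + 0*(1 + 6)) = 7*(-43 + 0*7) = 7*(-43 + 0) = 7*(-43) = -301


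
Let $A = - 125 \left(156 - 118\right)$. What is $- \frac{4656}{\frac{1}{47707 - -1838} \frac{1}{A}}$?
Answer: $1095737220000$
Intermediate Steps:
$A = -4750$ ($A = \left(-125\right) 38 = -4750$)
$- \frac{4656}{\frac{1}{47707 - -1838} \frac{1}{A}} = - \frac{4656}{\frac{1}{47707 - -1838} \frac{1}{-4750}} = - \frac{4656}{\frac{1}{47707 + 1838} \left(- \frac{1}{4750}\right)} = - \frac{4656}{\frac{1}{49545} \left(- \frac{1}{4750}\right)} = - \frac{4656}{- \frac{1}{235338750}} = \left(-4656\right) \left(-235338750\right) = 1095737220000$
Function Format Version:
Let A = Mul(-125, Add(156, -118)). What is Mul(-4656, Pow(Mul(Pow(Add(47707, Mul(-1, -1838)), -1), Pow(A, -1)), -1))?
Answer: 1095737220000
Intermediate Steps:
A = -4750 (A = Mul(-125, 38) = -4750)
Mul(-4656, Pow(Mul(Pow(Add(47707, Mul(-1, -1838)), -1), Pow(A, -1)), -1)) = Mul(-4656, Pow(Mul(Pow(Add(47707, Mul(-1, -1838)), -1), Pow(-4750, -1)), -1)) = Mul(-4656, Pow(Mul(Pow(Add(47707, 1838), -1), Rational(-1, 4750)), -1)) = Mul(-4656, Pow(Mul(Pow(49545, -1), Rational(-1, 4750)), -1)) = Mul(-4656, Pow(Mul(Rational(1, 49545), Rational(-1, 4750)), -1)) = Mul(-4656, Pow(Rational(-1, 235338750), -1)) = Mul(-4656, -235338750) = 1095737220000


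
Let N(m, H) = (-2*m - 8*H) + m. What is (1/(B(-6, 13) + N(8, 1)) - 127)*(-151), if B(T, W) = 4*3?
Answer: 76859/4 ≈ 19215.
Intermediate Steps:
N(m, H) = -m - 8*H (N(m, H) = (-8*H - 2*m) + m = -m - 8*H)
B(T, W) = 12
(1/(B(-6, 13) + N(8, 1)) - 127)*(-151) = (1/(12 + (-1*8 - 8*1)) - 127)*(-151) = (1/(12 + (-8 - 8)) - 127)*(-151) = (1/(12 - 16) - 127)*(-151) = (1/(-4) - 127)*(-151) = (-1/4 - 127)*(-151) = -509/4*(-151) = 76859/4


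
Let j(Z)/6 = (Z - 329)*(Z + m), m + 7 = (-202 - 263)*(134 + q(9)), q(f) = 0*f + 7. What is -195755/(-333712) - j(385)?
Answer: 7309238068139/333712 ≈ 2.1903e+7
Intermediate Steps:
q(f) = 7 (q(f) = 0 + 7 = 7)
m = -65572 (m = -7 + (-202 - 263)*(134 + 7) = -7 - 465*141 = -7 - 65565 = -65572)
j(Z) = 6*(-65572 + Z)*(-329 + Z) (j(Z) = 6*((Z - 329)*(Z - 65572)) = 6*((-329 + Z)*(-65572 + Z)) = 6*((-65572 + Z)*(-329 + Z)) = 6*(-65572 + Z)*(-329 + Z))
-195755/(-333712) - j(385) = -195755/(-333712) - (129439128 - 395406*385 + 6*385**2) = -195755*(-1/333712) - (129439128 - 152231310 + 6*148225) = 195755/333712 - (129439128 - 152231310 + 889350) = 195755/333712 - 1*(-21902832) = 195755/333712 + 21902832 = 7309238068139/333712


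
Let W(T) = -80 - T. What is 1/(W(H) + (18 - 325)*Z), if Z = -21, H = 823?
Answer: 1/5544 ≈ 0.00018038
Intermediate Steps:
1/(W(H) + (18 - 325)*Z) = 1/((-80 - 1*823) + (18 - 325)*(-21)) = 1/((-80 - 823) - 307*(-21)) = 1/(-903 + 6447) = 1/5544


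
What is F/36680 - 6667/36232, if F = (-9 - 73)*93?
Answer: -1328701/3390280 ≈ -0.39191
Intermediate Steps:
F = -7626 (F = -82*93 = -7626)
F/36680 - 6667/36232 = -7626/36680 - 6667/36232 = -7626*1/36680 - 6667*1/36232 = -3813/18340 - 6667/36232 = -1328701/3390280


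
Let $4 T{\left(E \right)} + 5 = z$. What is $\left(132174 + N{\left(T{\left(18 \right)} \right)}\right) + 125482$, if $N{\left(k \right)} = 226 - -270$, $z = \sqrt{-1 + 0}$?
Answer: $258152$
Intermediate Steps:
$z = i$ ($z = \sqrt{-1} = i \approx 1.0 i$)
$T{\left(E \right)} = - \frac{5}{4} + \frac{i}{4}$
$N{\left(k \right)} = 496$ ($N{\left(k \right)} = 226 + 270 = 496$)
$\left(132174 + N{\left(T{\left(18 \right)} \right)}\right) + 125482 = \left(132174 + 496\right) + 125482 = 132670 + 125482 = 258152$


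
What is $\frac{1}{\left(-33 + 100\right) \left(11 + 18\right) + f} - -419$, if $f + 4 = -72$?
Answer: $\frac{782274}{1867} \approx 419.0$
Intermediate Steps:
$f = -76$ ($f = -4 - 72 = -76$)
$\frac{1}{\left(-33 + 100\right) \left(11 + 18\right) + f} - -419 = \frac{1}{\left(-33 + 100\right) \left(11 + 18\right) - 76} - -419 = \frac{1}{67 \cdot 29 - 76} + 419 = \frac{1}{1943 - 76} + 419 = \frac{1}{1867} + 419 = \frac{782274}{1867}$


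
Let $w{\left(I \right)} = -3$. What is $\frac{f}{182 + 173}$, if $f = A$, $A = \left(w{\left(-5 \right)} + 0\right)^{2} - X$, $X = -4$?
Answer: $\frac{13}{355} \approx 0.03662$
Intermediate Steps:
$A = 13$ ($A = \left(-3 + 0\right)^{2} - -4 = \left(-3\right)^{2} + 4 = 9 + 4 = 13$)
$f = 13$
$\frac{f}{182 + 173} = \frac{13}{182 + 173} = \frac{13}{355}$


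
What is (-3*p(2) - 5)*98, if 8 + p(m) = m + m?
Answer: 686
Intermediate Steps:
p(m) = -8 + 2*m (p(m) = -8 + (m + m) = -8 + 2*m)
(-3*p(2) - 5)*98 = (-3*(-8 + 2*2) - 5)*98 = (-3*(-8 + 4) - 5)*98 = (-3*(-4) - 5)*98 = (12 - 5)*98 = 7*98 = 686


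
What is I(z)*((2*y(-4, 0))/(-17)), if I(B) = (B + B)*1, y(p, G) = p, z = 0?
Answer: 0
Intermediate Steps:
I(B) = 2*B (I(B) = (2*B)*1 = 2*B)
I(z)*((2*y(-4, 0))/(-17)) = (2*0)*((2*(-4))/(-17)) = 0*(-8*(-1/17)) = 0*(8/17) = 0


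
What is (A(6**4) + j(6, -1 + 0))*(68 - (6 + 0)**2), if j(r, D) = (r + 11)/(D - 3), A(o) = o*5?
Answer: 207224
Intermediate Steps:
A(o) = 5*o
j(r, D) = (11 + r)/(-3 + D)
(A(6**4) + j(6, -1 + 0))*(68 - (6 + 0)**2) = (5*6**4 + (11 + 6)/(-3 + (-1 + 0)))*(68 - (6 + 0)**2) = (5*1296 + 17/(-3 - 1))*(68 - 1*6**2) = (6480 + 17/(-4))*(68 - 1*36) = (6480 - 1/4*17)*(68 - 36) = (6480 - 17/4)*32 = (25903/4)*32 = 207224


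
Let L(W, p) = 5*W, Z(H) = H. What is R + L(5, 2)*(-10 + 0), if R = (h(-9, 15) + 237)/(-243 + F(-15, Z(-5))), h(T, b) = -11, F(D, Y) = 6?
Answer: -59476/237 ≈ -250.95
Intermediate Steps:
R = -226/237 (R = (-11 + 237)/(-243 + 6) = 226/(-237) = 226*(-1/237) = -226/237 ≈ -0.95359)
R + L(5, 2)*(-10 + 0) = -226/237 + (5*5)*(-10 + 0) = -226/237 + 25*(-10) = -226/237 - 250 = -59476/237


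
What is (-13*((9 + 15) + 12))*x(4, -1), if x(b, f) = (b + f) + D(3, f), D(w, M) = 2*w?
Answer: -4212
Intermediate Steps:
x(b, f) = 6 + b + f (x(b, f) = (b + f) + 2*3 = (b + f) + 6 = 6 + b + f)
(-13*((9 + 15) + 12))*x(4, -1) = (-13*((9 + 15) + 12))*(6 + 4 - 1) = -13*(24 + 12)*9 = -13*36*9 = -468*9 = -4212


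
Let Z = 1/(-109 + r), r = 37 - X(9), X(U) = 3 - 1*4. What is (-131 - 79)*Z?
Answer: 210/71 ≈ 2.9577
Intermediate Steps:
X(U) = -1 (X(U) = 3 - 4 = -1)
r = 38 (r = 37 - 1*(-1) = 37 + 1 = 38)
Z = -1/71 (Z = 1/(-109 + 38) = 1/(-71) = -1/71 ≈ -0.014085)
(-131 - 79)*Z = (-131 - 79)*(-1/71) = -210*(-1/71) = 210/71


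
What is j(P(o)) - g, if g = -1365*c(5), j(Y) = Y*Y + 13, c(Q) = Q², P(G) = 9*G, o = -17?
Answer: 57547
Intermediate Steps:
j(Y) = 13 + Y² (j(Y) = Y² + 13 = 13 + Y²)
g = -34125 (g = -1365*5² = -1365*25 = -34125)
j(P(o)) - g = (13 + (9*(-17))²) - 1*(-34125) = (13 + (-153)²) + 34125 = (13 + 23409) + 34125 = 23422 + 34125 = 57547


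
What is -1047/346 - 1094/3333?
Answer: -3868175/1153218 ≈ -3.3542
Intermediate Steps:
-1047/346 - 1094/3333 = -3868175/1153218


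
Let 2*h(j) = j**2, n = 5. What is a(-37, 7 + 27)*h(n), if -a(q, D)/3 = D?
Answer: -1275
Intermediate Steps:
a(q, D) = -3*D
h(j) = j**2/2
a(-37, 7 + 27)*h(n) = (-3*(7 + 27))*((1/2)*5**2) = (-3*34)*((1/2)*25) = -102*25/2 = -1275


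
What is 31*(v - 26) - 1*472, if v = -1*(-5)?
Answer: -1123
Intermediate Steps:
v = 5
31*(v - 26) - 1*472 = 31*(5 - 26) - 1*472 = 31*(-21) - 472 = -651 - 472 = -1123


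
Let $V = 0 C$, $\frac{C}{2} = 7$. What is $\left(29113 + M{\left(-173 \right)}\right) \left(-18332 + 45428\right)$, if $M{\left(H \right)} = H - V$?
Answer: $784158240$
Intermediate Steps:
$C = 14$ ($C = 2 \cdot 7 = 14$)
$V = 0$ ($V = 0 \cdot 14 = 0$)
$M{\left(H \right)} = H$ ($M{\left(H \right)} = H - 0 = H + 0 = H$)
$\left(29113 + M{\left(-173 \right)}\right) \left(-18332 + 45428\right) = \left(29113 - 173\right) \left(-18332 + 45428\right) = 28940 \cdot 27096 = 784158240$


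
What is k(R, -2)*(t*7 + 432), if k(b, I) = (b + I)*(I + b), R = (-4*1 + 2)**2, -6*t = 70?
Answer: 4204/3 ≈ 1401.3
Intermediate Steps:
t = -35/3 (t = -1/6*70 = -35/3 ≈ -11.667)
R = 4 (R = (-4 + 2)**2 = (-2)**2 = 4)
k(b, I) = (I + b)**2 (k(b, I) = (I + b)*(I + b) = (I + b)**2)
k(R, -2)*(t*7 + 432) = (-2 + 4)**2*(-35/3*7 + 432) = 2**2*(-245/3 + 432) = 4*(1051/3) = 4204/3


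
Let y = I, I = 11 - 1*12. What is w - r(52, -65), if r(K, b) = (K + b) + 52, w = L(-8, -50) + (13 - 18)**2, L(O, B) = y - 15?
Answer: -30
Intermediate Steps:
I = -1 (I = 11 - 12 = -1)
y = -1
L(O, B) = -16 (L(O, B) = -1 - 15 = -16)
w = 9 (w = -16 + (13 - 18)**2 = -16 + (-5)**2 = -16 + 25 = 9)
r(K, b) = 52 + K + b
w - r(52, -65) = 9 - (52 + 52 - 65) = 9 - 1*39 = 9 - 39 = -30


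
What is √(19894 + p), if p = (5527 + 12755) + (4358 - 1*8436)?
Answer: √34098 ≈ 184.66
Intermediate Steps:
p = 14204 (p = 18282 + (4358 - 8436) = 18282 - 4078 = 14204)
√(19894 + p) = √(19894 + 14204) = √34098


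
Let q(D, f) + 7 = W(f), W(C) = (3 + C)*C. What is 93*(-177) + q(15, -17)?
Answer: -16230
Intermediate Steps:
W(C) = C*(3 + C)
q(D, f) = -7 + f*(3 + f)
93*(-177) + q(15, -17) = 93*(-177) + (-7 - 17*(3 - 17)) = -16461 + (-7 - 17*(-14)) = -16461 + (-7 + 238) = -16461 + 231 = -16230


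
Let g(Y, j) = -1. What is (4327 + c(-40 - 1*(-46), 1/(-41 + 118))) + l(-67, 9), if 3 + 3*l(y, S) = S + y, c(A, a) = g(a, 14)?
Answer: 12917/3 ≈ 4305.7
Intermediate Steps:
c(A, a) = -1
l(y, S) = -1 + S/3 + y/3 (l(y, S) = -1 + (S + y)/3 = -1 + (S/3 + y/3) = -1 + S/3 + y/3)
(4327 + c(-40 - 1*(-46), 1/(-41 + 118))) + l(-67, 9) = (4327 - 1) + (-1 + (⅓)*9 + (⅓)*(-67)) = 4326 + (-1 + 3 - 67/3) = 4326 - 61/3 = 12917/3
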